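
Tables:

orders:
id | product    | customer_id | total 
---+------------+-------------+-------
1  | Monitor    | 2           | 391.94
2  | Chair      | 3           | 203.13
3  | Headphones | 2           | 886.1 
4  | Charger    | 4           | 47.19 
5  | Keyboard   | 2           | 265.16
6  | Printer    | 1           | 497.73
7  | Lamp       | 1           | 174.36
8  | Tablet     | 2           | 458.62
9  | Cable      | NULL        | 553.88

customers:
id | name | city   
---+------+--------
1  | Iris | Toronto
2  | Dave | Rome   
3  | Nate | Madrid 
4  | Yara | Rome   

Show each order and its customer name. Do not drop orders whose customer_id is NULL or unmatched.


LEFT JOIN keeps every row from orders (the left table); where customer_id has no match in customers, the customer columns become NULL. Walk through each order:
  - order 1 (Monitor): customer_id=2 -> matches Dave
  - order 2 (Chair): customer_id=3 -> matches Nate
  - order 3 (Headphones): customer_id=2 -> matches Dave
  - order 4 (Charger): customer_id=4 -> matches Yara
  - order 5 (Keyboard): customer_id=2 -> matches Dave
  - order 6 (Printer): customer_id=1 -> matches Iris
  - order 7 (Lamp): customer_id=1 -> matches Iris
  - order 8 (Tablet): customer_id=2 -> matches Dave
  - order 9 (Cable): customer_id=NULL, no match -> kept with NULL
All 9 rows appear; 1 has NULL customer.

SQL:
SELECT a.product, b.name AS customer
FROM orders a
LEFT JOIN customers b ON a.customer_id = b.id

Result:
product    | customer
-----------+---------
Monitor    | Dave    
Chair      | Nate    
Headphones | Dave    
Charger    | Yara    
Keyboard   | Dave    
Printer    | Iris    
Lamp       | Iris    
Tablet     | Dave    
Cable      | NULL    


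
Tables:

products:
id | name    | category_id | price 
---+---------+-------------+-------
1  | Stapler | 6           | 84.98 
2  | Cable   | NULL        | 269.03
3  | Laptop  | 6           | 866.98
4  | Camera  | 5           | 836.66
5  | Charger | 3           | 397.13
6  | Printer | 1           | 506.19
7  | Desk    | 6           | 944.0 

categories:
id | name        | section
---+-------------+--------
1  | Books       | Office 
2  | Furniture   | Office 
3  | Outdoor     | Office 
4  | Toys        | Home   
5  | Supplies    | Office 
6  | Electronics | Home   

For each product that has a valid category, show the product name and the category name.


INNER JOIN keeps only products rows whose category_id matches an id in categories. Walk through each product:
  - product 1 (Stapler): category_id=6 -> matches Electronics
  - product 2 (Cable): category_id=NULL, no match -> dropped
  - product 3 (Laptop): category_id=6 -> matches Electronics
  - product 4 (Camera): category_id=5 -> matches Supplies
  - product 5 (Charger): category_id=3 -> matches Outdoor
  - product 6 (Printer): category_id=1 -> matches Books
  - product 7 (Desk): category_id=6 -> matches Electronics
So 1 of 7 rows is dropped.

SQL:
SELECT a.name, b.name AS category
FROM products a
INNER JOIN categories b ON a.category_id = b.id

Result:
name    | category   
--------+------------
Stapler | Electronics
Laptop  | Electronics
Camera  | Supplies   
Charger | Outdoor    
Printer | Books      
Desk    | Electronics


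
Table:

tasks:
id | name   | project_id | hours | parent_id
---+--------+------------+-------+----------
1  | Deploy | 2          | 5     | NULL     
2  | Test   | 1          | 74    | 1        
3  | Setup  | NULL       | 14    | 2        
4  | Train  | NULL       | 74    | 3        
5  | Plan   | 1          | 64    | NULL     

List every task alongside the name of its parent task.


This is a self-join: tasks is joined to a second copy of itself, matching each row's parent_id to another row's id. Use LEFT JOIN so rows with parent_id=NULL are kept.
  - task 1 (Deploy): parent_id=NULL -> NULL
  - task 2 (Test): parent_id=1 -> Deploy
  - task 3 (Setup): parent_id=2 -> Test
  - task 4 (Train): parent_id=3 -> Setup
  - task 5 (Plan): parent_id=NULL -> NULL

SQL:
SELECT a.name AS item, b.name AS parent
FROM tasks a
LEFT JOIN tasks b ON a.parent_id = b.id

Result:
item   | parent
-------+-------
Deploy | NULL  
Test   | Deploy
Setup  | Test  
Train  | Setup 
Plan   | NULL  


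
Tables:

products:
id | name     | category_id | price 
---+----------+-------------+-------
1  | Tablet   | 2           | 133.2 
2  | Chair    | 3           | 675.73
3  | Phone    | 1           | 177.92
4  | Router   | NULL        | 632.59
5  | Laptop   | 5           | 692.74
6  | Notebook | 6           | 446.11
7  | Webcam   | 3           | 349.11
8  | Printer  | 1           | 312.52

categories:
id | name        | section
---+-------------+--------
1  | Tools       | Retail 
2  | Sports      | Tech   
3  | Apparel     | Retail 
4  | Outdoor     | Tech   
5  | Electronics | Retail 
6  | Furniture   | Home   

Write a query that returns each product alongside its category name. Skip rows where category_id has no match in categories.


INNER JOIN keeps only products rows whose category_id matches an id in categories. Walk through each product:
  - product 1 (Tablet): category_id=2 -> matches Sports
  - product 2 (Chair): category_id=3 -> matches Apparel
  - product 3 (Phone): category_id=1 -> matches Tools
  - product 4 (Router): category_id=NULL, no match -> dropped
  - product 5 (Laptop): category_id=5 -> matches Electronics
  - product 6 (Notebook): category_id=6 -> matches Furniture
  - product 7 (Webcam): category_id=3 -> matches Apparel
  - product 8 (Printer): category_id=1 -> matches Tools
So 1 of 8 rows is dropped.

SQL:
SELECT a.name, b.name AS category
FROM products a
INNER JOIN categories b ON a.category_id = b.id

Result:
name     | category   
---------+------------
Tablet   | Sports     
Chair    | Apparel    
Phone    | Tools      
Laptop   | Electronics
Notebook | Furniture  
Webcam   | Apparel    
Printer  | Tools      


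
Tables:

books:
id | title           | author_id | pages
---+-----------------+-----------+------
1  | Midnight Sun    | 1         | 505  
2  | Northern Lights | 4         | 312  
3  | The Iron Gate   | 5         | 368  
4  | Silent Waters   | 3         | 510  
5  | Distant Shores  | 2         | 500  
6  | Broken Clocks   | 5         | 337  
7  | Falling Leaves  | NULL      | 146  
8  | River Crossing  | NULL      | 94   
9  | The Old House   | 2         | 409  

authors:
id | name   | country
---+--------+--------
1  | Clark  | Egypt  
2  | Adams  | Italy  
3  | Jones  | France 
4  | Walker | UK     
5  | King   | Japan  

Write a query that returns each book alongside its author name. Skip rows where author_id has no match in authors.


INNER JOIN keeps only books rows whose author_id matches an id in authors. Walk through each book:
  - book 1 (Midnight Sun): author_id=1 -> matches Clark
  - book 2 (Northern Lights): author_id=4 -> matches Walker
  - book 3 (The Iron Gate): author_id=5 -> matches King
  - book 4 (Silent Waters): author_id=3 -> matches Jones
  - book 5 (Distant Shores): author_id=2 -> matches Adams
  - book 6 (Broken Clocks): author_id=5 -> matches King
  - book 7 (Falling Leaves): author_id=NULL, no match -> dropped
  - book 8 (River Crossing): author_id=NULL, no match -> dropped
  - book 9 (The Old House): author_id=2 -> matches Adams
So 2 of 9 rows are dropped.

SQL:
SELECT a.title, b.name AS author
FROM books a
INNER JOIN authors b ON a.author_id = b.id

Result:
title           | author
----------------+-------
Midnight Sun    | Clark 
Northern Lights | Walker
The Iron Gate   | King  
Silent Waters   | Jones 
Distant Shores  | Adams 
Broken Clocks   | King  
The Old House   | Adams 


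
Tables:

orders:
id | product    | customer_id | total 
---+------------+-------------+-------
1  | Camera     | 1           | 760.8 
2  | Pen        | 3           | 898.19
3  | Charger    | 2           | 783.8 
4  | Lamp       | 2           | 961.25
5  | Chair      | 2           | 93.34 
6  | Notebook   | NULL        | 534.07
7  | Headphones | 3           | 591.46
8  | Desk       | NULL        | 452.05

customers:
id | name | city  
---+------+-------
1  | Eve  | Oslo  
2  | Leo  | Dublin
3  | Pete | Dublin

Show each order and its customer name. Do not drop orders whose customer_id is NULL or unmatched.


LEFT JOIN keeps every row from orders (the left table); where customer_id has no match in customers, the customer columns become NULL. Walk through each order:
  - order 1 (Camera): customer_id=1 -> matches Eve
  - order 2 (Pen): customer_id=3 -> matches Pete
  - order 3 (Charger): customer_id=2 -> matches Leo
  - order 4 (Lamp): customer_id=2 -> matches Leo
  - order 5 (Chair): customer_id=2 -> matches Leo
  - order 6 (Notebook): customer_id=NULL, no match -> kept with NULL
  - order 7 (Headphones): customer_id=3 -> matches Pete
  - order 8 (Desk): customer_id=NULL, no match -> kept with NULL
All 8 rows appear; 2 have NULL customer.

SQL:
SELECT a.product, b.name AS customer
FROM orders a
LEFT JOIN customers b ON a.customer_id = b.id

Result:
product    | customer
-----------+---------
Camera     | Eve     
Pen        | Pete    
Charger    | Leo     
Lamp       | Leo     
Chair      | Leo     
Notebook   | NULL    
Headphones | Pete    
Desk       | NULL    


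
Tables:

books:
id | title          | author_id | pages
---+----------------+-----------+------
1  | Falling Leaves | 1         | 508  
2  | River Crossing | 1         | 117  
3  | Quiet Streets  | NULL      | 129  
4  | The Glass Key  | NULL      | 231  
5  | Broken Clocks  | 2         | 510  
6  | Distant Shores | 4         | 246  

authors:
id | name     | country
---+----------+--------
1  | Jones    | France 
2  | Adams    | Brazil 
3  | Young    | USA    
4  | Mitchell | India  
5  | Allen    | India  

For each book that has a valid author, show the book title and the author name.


INNER JOIN keeps only books rows whose author_id matches an id in authors. Walk through each book:
  - book 1 (Falling Leaves): author_id=1 -> matches Jones
  - book 2 (River Crossing): author_id=1 -> matches Jones
  - book 3 (Quiet Streets): author_id=NULL, no match -> dropped
  - book 4 (The Glass Key): author_id=NULL, no match -> dropped
  - book 5 (Broken Clocks): author_id=2 -> matches Adams
  - book 6 (Distant Shores): author_id=4 -> matches Mitchell
So 2 of 6 rows are dropped.

SQL:
SELECT a.title, b.name AS author
FROM books a
INNER JOIN authors b ON a.author_id = b.id

Result:
title          | author  
---------------+---------
Falling Leaves | Jones   
River Crossing | Jones   
Broken Clocks  | Adams   
Distant Shores | Mitchell


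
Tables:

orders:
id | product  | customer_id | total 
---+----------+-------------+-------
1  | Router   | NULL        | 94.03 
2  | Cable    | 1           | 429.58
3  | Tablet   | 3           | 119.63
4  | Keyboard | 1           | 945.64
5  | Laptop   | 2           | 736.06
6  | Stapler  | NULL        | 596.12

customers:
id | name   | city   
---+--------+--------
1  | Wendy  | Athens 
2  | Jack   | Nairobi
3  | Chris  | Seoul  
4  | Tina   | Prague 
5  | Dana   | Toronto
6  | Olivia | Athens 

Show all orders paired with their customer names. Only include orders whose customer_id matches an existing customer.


INNER JOIN keeps only orders rows whose customer_id matches an id in customers. Walk through each order:
  - order 1 (Router): customer_id=NULL, no match -> dropped
  - order 2 (Cable): customer_id=1 -> matches Wendy
  - order 3 (Tablet): customer_id=3 -> matches Chris
  - order 4 (Keyboard): customer_id=1 -> matches Wendy
  - order 5 (Laptop): customer_id=2 -> matches Jack
  - order 6 (Stapler): customer_id=NULL, no match -> dropped
So 2 of 6 rows are dropped.

SQL:
SELECT a.product, b.name AS customer
FROM orders a
INNER JOIN customers b ON a.customer_id = b.id

Result:
product  | customer
---------+---------
Cable    | Wendy   
Tablet   | Chris   
Keyboard | Wendy   
Laptop   | Jack    


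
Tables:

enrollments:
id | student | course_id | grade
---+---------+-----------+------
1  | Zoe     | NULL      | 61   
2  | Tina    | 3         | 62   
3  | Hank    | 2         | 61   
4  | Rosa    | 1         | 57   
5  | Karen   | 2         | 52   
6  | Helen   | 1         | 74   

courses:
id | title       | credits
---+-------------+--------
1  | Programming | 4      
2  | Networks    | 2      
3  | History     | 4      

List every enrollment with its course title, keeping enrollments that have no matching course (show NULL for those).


LEFT JOIN keeps every row from enrollments (the left table); where course_id has no match in courses, the course columns become NULL. Walk through each enrollment:
  - enrollment 1 (Zoe): course_id=NULL, no match -> kept with NULL
  - enrollment 2 (Tina): course_id=3 -> matches History
  - enrollment 3 (Hank): course_id=2 -> matches Networks
  - enrollment 4 (Rosa): course_id=1 -> matches Programming
  - enrollment 5 (Karen): course_id=2 -> matches Networks
  - enrollment 6 (Helen): course_id=1 -> matches Programming
All 6 rows appear; 1 has NULL course.

SQL:
SELECT a.student, b.title AS course
FROM enrollments a
LEFT JOIN courses b ON a.course_id = b.id

Result:
student | course     
--------+------------
Zoe     | NULL       
Tina    | History    
Hank    | Networks   
Rosa    | Programming
Karen   | Networks   
Helen   | Programming


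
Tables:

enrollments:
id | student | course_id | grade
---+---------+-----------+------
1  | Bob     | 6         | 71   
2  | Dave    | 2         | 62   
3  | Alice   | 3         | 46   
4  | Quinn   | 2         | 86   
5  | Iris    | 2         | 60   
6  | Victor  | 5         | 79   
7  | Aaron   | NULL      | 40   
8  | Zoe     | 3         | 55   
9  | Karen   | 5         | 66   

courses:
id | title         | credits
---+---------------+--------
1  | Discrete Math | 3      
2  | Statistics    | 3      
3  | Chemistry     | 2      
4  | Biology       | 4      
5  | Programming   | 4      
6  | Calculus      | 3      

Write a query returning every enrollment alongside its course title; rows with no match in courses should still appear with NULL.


LEFT JOIN keeps every row from enrollments (the left table); where course_id has no match in courses, the course columns become NULL. Walk through each enrollment:
  - enrollment 1 (Bob): course_id=6 -> matches Calculus
  - enrollment 2 (Dave): course_id=2 -> matches Statistics
  - enrollment 3 (Alice): course_id=3 -> matches Chemistry
  - enrollment 4 (Quinn): course_id=2 -> matches Statistics
  - enrollment 5 (Iris): course_id=2 -> matches Statistics
  - enrollment 6 (Victor): course_id=5 -> matches Programming
  - enrollment 7 (Aaron): course_id=NULL, no match -> kept with NULL
  - enrollment 8 (Zoe): course_id=3 -> matches Chemistry
  - enrollment 9 (Karen): course_id=5 -> matches Programming
All 9 rows appear; 1 has NULL course.

SQL:
SELECT a.student, b.title AS course
FROM enrollments a
LEFT JOIN courses b ON a.course_id = b.id

Result:
student | course     
--------+------------
Bob     | Calculus   
Dave    | Statistics 
Alice   | Chemistry  
Quinn   | Statistics 
Iris    | Statistics 
Victor  | Programming
Aaron   | NULL       
Zoe     | Chemistry  
Karen   | Programming


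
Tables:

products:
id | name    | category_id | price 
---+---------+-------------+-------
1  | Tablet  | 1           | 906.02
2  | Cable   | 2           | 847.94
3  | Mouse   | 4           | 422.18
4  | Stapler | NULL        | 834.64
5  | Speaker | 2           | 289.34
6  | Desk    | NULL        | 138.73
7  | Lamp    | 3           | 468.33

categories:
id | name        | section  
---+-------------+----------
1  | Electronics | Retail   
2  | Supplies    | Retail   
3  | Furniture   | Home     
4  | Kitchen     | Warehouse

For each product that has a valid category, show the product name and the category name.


INNER JOIN keeps only products rows whose category_id matches an id in categories. Walk through each product:
  - product 1 (Tablet): category_id=1 -> matches Electronics
  - product 2 (Cable): category_id=2 -> matches Supplies
  - product 3 (Mouse): category_id=4 -> matches Kitchen
  - product 4 (Stapler): category_id=NULL, no match -> dropped
  - product 5 (Speaker): category_id=2 -> matches Supplies
  - product 6 (Desk): category_id=NULL, no match -> dropped
  - product 7 (Lamp): category_id=3 -> matches Furniture
So 2 of 7 rows are dropped.

SQL:
SELECT a.name, b.name AS category
FROM products a
INNER JOIN categories b ON a.category_id = b.id

Result:
name    | category   
--------+------------
Tablet  | Electronics
Cable   | Supplies   
Mouse   | Kitchen    
Speaker | Supplies   
Lamp    | Furniture  


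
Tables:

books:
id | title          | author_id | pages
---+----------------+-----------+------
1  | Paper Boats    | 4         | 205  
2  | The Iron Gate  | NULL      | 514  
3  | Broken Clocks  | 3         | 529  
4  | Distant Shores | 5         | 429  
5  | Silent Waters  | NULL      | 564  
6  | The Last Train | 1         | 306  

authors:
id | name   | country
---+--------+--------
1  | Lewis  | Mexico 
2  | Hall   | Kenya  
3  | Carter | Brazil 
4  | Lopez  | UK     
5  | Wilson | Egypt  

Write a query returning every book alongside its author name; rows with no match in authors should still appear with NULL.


LEFT JOIN keeps every row from books (the left table); where author_id has no match in authors, the author columns become NULL. Walk through each book:
  - book 1 (Paper Boats): author_id=4 -> matches Lopez
  - book 2 (The Iron Gate): author_id=NULL, no match -> kept with NULL
  - book 3 (Broken Clocks): author_id=3 -> matches Carter
  - book 4 (Distant Shores): author_id=5 -> matches Wilson
  - book 5 (Silent Waters): author_id=NULL, no match -> kept with NULL
  - book 6 (The Last Train): author_id=1 -> matches Lewis
All 6 rows appear; 2 have NULL author.

SQL:
SELECT a.title, b.name AS author
FROM books a
LEFT JOIN authors b ON a.author_id = b.id

Result:
title          | author
---------------+-------
Paper Boats    | Lopez 
The Iron Gate  | NULL  
Broken Clocks  | Carter
Distant Shores | Wilson
Silent Waters  | NULL  
The Last Train | Lewis 


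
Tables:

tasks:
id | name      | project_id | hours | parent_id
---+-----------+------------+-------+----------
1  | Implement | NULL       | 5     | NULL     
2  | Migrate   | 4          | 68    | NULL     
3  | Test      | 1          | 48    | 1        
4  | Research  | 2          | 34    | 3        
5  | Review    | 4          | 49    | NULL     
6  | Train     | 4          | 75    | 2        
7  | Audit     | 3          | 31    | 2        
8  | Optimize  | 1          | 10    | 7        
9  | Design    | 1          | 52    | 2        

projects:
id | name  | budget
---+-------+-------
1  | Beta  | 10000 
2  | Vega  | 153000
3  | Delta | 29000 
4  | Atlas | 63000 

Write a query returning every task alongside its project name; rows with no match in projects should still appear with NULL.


LEFT JOIN keeps every row from tasks (the left table); where project_id has no match in projects, the project columns become NULL. Walk through each task:
  - task 1 (Implement): project_id=NULL, no match -> kept with NULL
  - task 2 (Migrate): project_id=4 -> matches Atlas
  - task 3 (Test): project_id=1 -> matches Beta
  - task 4 (Research): project_id=2 -> matches Vega
  - task 5 (Review): project_id=4 -> matches Atlas
  - task 6 (Train): project_id=4 -> matches Atlas
  - task 7 (Audit): project_id=3 -> matches Delta
  - task 8 (Optimize): project_id=1 -> matches Beta
  - task 9 (Design): project_id=1 -> matches Beta
All 9 rows appear; 1 has NULL project.

SQL:
SELECT a.name, b.name AS project
FROM tasks a
LEFT JOIN projects b ON a.project_id = b.id

Result:
name      | project
----------+--------
Implement | NULL   
Migrate   | Atlas  
Test      | Beta   
Research  | Vega   
Review    | Atlas  
Train     | Atlas  
Audit     | Delta  
Optimize  | Beta   
Design    | Beta   


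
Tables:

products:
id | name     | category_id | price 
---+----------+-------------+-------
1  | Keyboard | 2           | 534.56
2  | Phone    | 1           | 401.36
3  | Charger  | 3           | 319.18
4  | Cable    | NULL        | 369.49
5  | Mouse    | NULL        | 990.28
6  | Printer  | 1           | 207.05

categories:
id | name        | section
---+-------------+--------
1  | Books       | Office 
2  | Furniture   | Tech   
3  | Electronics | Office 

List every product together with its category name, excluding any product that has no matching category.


INNER JOIN keeps only products rows whose category_id matches an id in categories. Walk through each product:
  - product 1 (Keyboard): category_id=2 -> matches Furniture
  - product 2 (Phone): category_id=1 -> matches Books
  - product 3 (Charger): category_id=3 -> matches Electronics
  - product 4 (Cable): category_id=NULL, no match -> dropped
  - product 5 (Mouse): category_id=NULL, no match -> dropped
  - product 6 (Printer): category_id=1 -> matches Books
So 2 of 6 rows are dropped.

SQL:
SELECT a.name, b.name AS category
FROM products a
INNER JOIN categories b ON a.category_id = b.id

Result:
name     | category   
---------+------------
Keyboard | Furniture  
Phone    | Books      
Charger  | Electronics
Printer  | Books      


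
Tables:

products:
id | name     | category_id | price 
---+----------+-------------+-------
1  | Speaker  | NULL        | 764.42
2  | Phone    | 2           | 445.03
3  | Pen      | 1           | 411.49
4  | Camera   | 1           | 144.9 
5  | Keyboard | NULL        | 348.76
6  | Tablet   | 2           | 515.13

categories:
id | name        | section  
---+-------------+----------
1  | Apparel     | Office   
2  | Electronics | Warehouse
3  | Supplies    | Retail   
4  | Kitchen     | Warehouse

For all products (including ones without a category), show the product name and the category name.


LEFT JOIN keeps every row from products (the left table); where category_id has no match in categories, the category columns become NULL. Walk through each product:
  - product 1 (Speaker): category_id=NULL, no match -> kept with NULL
  - product 2 (Phone): category_id=2 -> matches Electronics
  - product 3 (Pen): category_id=1 -> matches Apparel
  - product 4 (Camera): category_id=1 -> matches Apparel
  - product 5 (Keyboard): category_id=NULL, no match -> kept with NULL
  - product 6 (Tablet): category_id=2 -> matches Electronics
All 6 rows appear; 2 have NULL category.

SQL:
SELECT a.name, b.name AS category
FROM products a
LEFT JOIN categories b ON a.category_id = b.id

Result:
name     | category   
---------+------------
Speaker  | NULL       
Phone    | Electronics
Pen      | Apparel    
Camera   | Apparel    
Keyboard | NULL       
Tablet   | Electronics


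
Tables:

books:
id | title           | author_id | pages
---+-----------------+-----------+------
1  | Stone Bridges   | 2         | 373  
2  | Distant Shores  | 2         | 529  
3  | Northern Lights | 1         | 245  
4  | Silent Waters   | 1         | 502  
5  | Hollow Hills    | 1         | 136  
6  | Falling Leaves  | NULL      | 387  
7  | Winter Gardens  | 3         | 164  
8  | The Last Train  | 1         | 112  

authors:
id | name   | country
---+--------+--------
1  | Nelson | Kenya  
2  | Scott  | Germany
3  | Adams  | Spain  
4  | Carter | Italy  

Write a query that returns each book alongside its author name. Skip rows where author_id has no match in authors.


INNER JOIN keeps only books rows whose author_id matches an id in authors. Walk through each book:
  - book 1 (Stone Bridges): author_id=2 -> matches Scott
  - book 2 (Distant Shores): author_id=2 -> matches Scott
  - book 3 (Northern Lights): author_id=1 -> matches Nelson
  - book 4 (Silent Waters): author_id=1 -> matches Nelson
  - book 5 (Hollow Hills): author_id=1 -> matches Nelson
  - book 6 (Falling Leaves): author_id=NULL, no match -> dropped
  - book 7 (Winter Gardens): author_id=3 -> matches Adams
  - book 8 (The Last Train): author_id=1 -> matches Nelson
So 1 of 8 rows is dropped.

SQL:
SELECT a.title, b.name AS author
FROM books a
INNER JOIN authors b ON a.author_id = b.id

Result:
title           | author
----------------+-------
Stone Bridges   | Scott 
Distant Shores  | Scott 
Northern Lights | Nelson
Silent Waters   | Nelson
Hollow Hills    | Nelson
Winter Gardens  | Adams 
The Last Train  | Nelson


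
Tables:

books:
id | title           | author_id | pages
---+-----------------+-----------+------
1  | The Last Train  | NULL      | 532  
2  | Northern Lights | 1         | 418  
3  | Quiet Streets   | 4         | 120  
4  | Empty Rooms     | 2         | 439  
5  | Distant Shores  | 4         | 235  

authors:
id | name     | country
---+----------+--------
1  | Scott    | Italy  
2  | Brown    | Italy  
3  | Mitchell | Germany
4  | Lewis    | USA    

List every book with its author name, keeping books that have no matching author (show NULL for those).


LEFT JOIN keeps every row from books (the left table); where author_id has no match in authors, the author columns become NULL. Walk through each book:
  - book 1 (The Last Train): author_id=NULL, no match -> kept with NULL
  - book 2 (Northern Lights): author_id=1 -> matches Scott
  - book 3 (Quiet Streets): author_id=4 -> matches Lewis
  - book 4 (Empty Rooms): author_id=2 -> matches Brown
  - book 5 (Distant Shores): author_id=4 -> matches Lewis
All 5 rows appear; 1 has NULL author.

SQL:
SELECT a.title, b.name AS author
FROM books a
LEFT JOIN authors b ON a.author_id = b.id

Result:
title           | author
----------------+-------
The Last Train  | NULL  
Northern Lights | Scott 
Quiet Streets   | Lewis 
Empty Rooms     | Brown 
Distant Shores  | Lewis 


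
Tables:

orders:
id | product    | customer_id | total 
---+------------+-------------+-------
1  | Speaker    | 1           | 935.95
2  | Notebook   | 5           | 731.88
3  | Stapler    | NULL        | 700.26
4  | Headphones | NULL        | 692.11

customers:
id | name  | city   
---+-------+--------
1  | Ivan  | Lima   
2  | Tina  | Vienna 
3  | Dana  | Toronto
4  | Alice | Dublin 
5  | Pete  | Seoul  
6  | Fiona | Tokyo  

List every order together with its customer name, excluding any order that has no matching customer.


INNER JOIN keeps only orders rows whose customer_id matches an id in customers. Walk through each order:
  - order 1 (Speaker): customer_id=1 -> matches Ivan
  - order 2 (Notebook): customer_id=5 -> matches Pete
  - order 3 (Stapler): customer_id=NULL, no match -> dropped
  - order 4 (Headphones): customer_id=NULL, no match -> dropped
So 2 of 4 rows are dropped.

SQL:
SELECT a.product, b.name AS customer
FROM orders a
INNER JOIN customers b ON a.customer_id = b.id

Result:
product  | customer
---------+---------
Speaker  | Ivan    
Notebook | Pete    


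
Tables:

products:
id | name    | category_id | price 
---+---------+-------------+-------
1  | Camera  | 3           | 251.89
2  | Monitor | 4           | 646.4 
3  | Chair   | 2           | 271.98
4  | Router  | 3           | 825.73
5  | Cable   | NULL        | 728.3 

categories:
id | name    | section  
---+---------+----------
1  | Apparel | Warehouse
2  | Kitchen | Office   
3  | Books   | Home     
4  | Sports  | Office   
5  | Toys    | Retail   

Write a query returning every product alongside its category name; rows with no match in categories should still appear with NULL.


LEFT JOIN keeps every row from products (the left table); where category_id has no match in categories, the category columns become NULL. Walk through each product:
  - product 1 (Camera): category_id=3 -> matches Books
  - product 2 (Monitor): category_id=4 -> matches Sports
  - product 3 (Chair): category_id=2 -> matches Kitchen
  - product 4 (Router): category_id=3 -> matches Books
  - product 5 (Cable): category_id=NULL, no match -> kept with NULL
All 5 rows appear; 1 has NULL category.

SQL:
SELECT a.name, b.name AS category
FROM products a
LEFT JOIN categories b ON a.category_id = b.id

Result:
name    | category
--------+---------
Camera  | Books   
Monitor | Sports  
Chair   | Kitchen 
Router  | Books   
Cable   | NULL    


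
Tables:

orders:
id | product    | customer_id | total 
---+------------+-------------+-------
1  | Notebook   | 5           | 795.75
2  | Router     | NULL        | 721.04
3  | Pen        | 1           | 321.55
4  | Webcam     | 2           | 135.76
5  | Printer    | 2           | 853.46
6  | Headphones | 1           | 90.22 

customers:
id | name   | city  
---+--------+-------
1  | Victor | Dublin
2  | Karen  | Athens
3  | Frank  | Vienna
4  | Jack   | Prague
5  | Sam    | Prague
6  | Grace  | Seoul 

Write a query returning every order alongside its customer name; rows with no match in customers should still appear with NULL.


LEFT JOIN keeps every row from orders (the left table); where customer_id has no match in customers, the customer columns become NULL. Walk through each order:
  - order 1 (Notebook): customer_id=5 -> matches Sam
  - order 2 (Router): customer_id=NULL, no match -> kept with NULL
  - order 3 (Pen): customer_id=1 -> matches Victor
  - order 4 (Webcam): customer_id=2 -> matches Karen
  - order 5 (Printer): customer_id=2 -> matches Karen
  - order 6 (Headphones): customer_id=1 -> matches Victor
All 6 rows appear; 1 has NULL customer.

SQL:
SELECT a.product, b.name AS customer
FROM orders a
LEFT JOIN customers b ON a.customer_id = b.id

Result:
product    | customer
-----------+---------
Notebook   | Sam     
Router     | NULL    
Pen        | Victor  
Webcam     | Karen   
Printer    | Karen   
Headphones | Victor  


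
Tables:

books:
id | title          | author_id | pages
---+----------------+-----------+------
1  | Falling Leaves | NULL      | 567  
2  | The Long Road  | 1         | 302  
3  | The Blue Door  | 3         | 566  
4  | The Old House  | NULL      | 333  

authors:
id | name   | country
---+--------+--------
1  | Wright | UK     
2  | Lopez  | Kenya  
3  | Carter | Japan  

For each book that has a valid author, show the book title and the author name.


INNER JOIN keeps only books rows whose author_id matches an id in authors. Walk through each book:
  - book 1 (Falling Leaves): author_id=NULL, no match -> dropped
  - book 2 (The Long Road): author_id=1 -> matches Wright
  - book 3 (The Blue Door): author_id=3 -> matches Carter
  - book 4 (The Old House): author_id=NULL, no match -> dropped
So 2 of 4 rows are dropped.

SQL:
SELECT a.title, b.name AS author
FROM books a
INNER JOIN authors b ON a.author_id = b.id

Result:
title         | author
--------------+-------
The Long Road | Wright
The Blue Door | Carter


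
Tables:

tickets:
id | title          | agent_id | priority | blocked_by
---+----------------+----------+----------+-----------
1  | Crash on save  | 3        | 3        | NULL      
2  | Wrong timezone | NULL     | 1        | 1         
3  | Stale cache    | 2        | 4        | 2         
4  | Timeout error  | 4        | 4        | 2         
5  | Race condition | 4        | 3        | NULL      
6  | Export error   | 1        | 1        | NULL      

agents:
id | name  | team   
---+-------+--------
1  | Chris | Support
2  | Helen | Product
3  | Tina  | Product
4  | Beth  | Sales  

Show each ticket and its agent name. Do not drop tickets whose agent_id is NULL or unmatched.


LEFT JOIN keeps every row from tickets (the left table); where agent_id has no match in agents, the agent columns become NULL. Walk through each ticket:
  - ticket 1 (Crash on save): agent_id=3 -> matches Tina
  - ticket 2 (Wrong timezone): agent_id=NULL, no match -> kept with NULL
  - ticket 3 (Stale cache): agent_id=2 -> matches Helen
  - ticket 4 (Timeout error): agent_id=4 -> matches Beth
  - ticket 5 (Race condition): agent_id=4 -> matches Beth
  - ticket 6 (Export error): agent_id=1 -> matches Chris
All 6 rows appear; 1 has NULL agent.

SQL:
SELECT a.title, b.name AS agent
FROM tickets a
LEFT JOIN agents b ON a.agent_id = b.id

Result:
title          | agent
---------------+------
Crash on save  | Tina 
Wrong timezone | NULL 
Stale cache    | Helen
Timeout error  | Beth 
Race condition | Beth 
Export error   | Chris


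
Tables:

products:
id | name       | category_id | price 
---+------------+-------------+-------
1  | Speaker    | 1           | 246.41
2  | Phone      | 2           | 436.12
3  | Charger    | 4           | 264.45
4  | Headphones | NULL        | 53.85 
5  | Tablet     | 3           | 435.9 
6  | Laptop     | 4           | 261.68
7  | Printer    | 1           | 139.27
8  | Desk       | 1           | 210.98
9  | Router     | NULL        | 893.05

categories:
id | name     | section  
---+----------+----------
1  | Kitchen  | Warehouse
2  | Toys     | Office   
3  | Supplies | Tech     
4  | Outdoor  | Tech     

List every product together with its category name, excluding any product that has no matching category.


INNER JOIN keeps only products rows whose category_id matches an id in categories. Walk through each product:
  - product 1 (Speaker): category_id=1 -> matches Kitchen
  - product 2 (Phone): category_id=2 -> matches Toys
  - product 3 (Charger): category_id=4 -> matches Outdoor
  - product 4 (Headphones): category_id=NULL, no match -> dropped
  - product 5 (Tablet): category_id=3 -> matches Supplies
  - product 6 (Laptop): category_id=4 -> matches Outdoor
  - product 7 (Printer): category_id=1 -> matches Kitchen
  - product 8 (Desk): category_id=1 -> matches Kitchen
  - product 9 (Router): category_id=NULL, no match -> dropped
So 2 of 9 rows are dropped.

SQL:
SELECT a.name, b.name AS category
FROM products a
INNER JOIN categories b ON a.category_id = b.id

Result:
name    | category
--------+---------
Speaker | Kitchen 
Phone   | Toys    
Charger | Outdoor 
Tablet  | Supplies
Laptop  | Outdoor 
Printer | Kitchen 
Desk    | Kitchen 


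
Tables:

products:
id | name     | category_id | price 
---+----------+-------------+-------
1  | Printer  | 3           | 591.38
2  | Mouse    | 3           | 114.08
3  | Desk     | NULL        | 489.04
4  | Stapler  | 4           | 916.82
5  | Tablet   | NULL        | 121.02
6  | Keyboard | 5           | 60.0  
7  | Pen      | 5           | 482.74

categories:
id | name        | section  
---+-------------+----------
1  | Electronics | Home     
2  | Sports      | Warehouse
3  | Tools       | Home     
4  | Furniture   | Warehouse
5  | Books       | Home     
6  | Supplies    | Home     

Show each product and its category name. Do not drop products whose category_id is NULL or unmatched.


LEFT JOIN keeps every row from products (the left table); where category_id has no match in categories, the category columns become NULL. Walk through each product:
  - product 1 (Printer): category_id=3 -> matches Tools
  - product 2 (Mouse): category_id=3 -> matches Tools
  - product 3 (Desk): category_id=NULL, no match -> kept with NULL
  - product 4 (Stapler): category_id=4 -> matches Furniture
  - product 5 (Tablet): category_id=NULL, no match -> kept with NULL
  - product 6 (Keyboard): category_id=5 -> matches Books
  - product 7 (Pen): category_id=5 -> matches Books
All 7 rows appear; 2 have NULL category.

SQL:
SELECT a.name, b.name AS category
FROM products a
LEFT JOIN categories b ON a.category_id = b.id

Result:
name     | category 
---------+----------
Printer  | Tools    
Mouse    | Tools    
Desk     | NULL     
Stapler  | Furniture
Tablet   | NULL     
Keyboard | Books    
Pen      | Books    


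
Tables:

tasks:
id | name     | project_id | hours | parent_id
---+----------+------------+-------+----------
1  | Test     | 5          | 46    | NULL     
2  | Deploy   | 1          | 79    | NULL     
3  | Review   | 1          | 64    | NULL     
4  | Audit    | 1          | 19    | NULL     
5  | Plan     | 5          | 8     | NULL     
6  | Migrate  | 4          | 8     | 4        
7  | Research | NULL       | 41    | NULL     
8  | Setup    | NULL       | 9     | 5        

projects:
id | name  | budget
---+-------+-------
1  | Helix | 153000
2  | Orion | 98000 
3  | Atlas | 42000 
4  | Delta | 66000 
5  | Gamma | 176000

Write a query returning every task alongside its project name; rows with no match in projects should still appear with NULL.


LEFT JOIN keeps every row from tasks (the left table); where project_id has no match in projects, the project columns become NULL. Walk through each task:
  - task 1 (Test): project_id=5 -> matches Gamma
  - task 2 (Deploy): project_id=1 -> matches Helix
  - task 3 (Review): project_id=1 -> matches Helix
  - task 4 (Audit): project_id=1 -> matches Helix
  - task 5 (Plan): project_id=5 -> matches Gamma
  - task 6 (Migrate): project_id=4 -> matches Delta
  - task 7 (Research): project_id=NULL, no match -> kept with NULL
  - task 8 (Setup): project_id=NULL, no match -> kept with NULL
All 8 rows appear; 2 have NULL project.

SQL:
SELECT a.name, b.name AS project
FROM tasks a
LEFT JOIN projects b ON a.project_id = b.id

Result:
name     | project
---------+--------
Test     | Gamma  
Deploy   | Helix  
Review   | Helix  
Audit    | Helix  
Plan     | Gamma  
Migrate  | Delta  
Research | NULL   
Setup    | NULL   


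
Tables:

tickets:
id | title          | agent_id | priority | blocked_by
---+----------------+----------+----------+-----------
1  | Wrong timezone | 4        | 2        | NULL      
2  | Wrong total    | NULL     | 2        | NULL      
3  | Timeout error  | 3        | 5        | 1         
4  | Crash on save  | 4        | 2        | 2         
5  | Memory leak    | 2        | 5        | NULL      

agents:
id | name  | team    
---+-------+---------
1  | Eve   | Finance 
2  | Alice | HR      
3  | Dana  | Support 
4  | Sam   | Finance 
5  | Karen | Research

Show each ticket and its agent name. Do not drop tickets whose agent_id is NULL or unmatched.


LEFT JOIN keeps every row from tickets (the left table); where agent_id has no match in agents, the agent columns become NULL. Walk through each ticket:
  - ticket 1 (Wrong timezone): agent_id=4 -> matches Sam
  - ticket 2 (Wrong total): agent_id=NULL, no match -> kept with NULL
  - ticket 3 (Timeout error): agent_id=3 -> matches Dana
  - ticket 4 (Crash on save): agent_id=4 -> matches Sam
  - ticket 5 (Memory leak): agent_id=2 -> matches Alice
All 5 rows appear; 1 has NULL agent.

SQL:
SELECT a.title, b.name AS agent
FROM tickets a
LEFT JOIN agents b ON a.agent_id = b.id

Result:
title          | agent
---------------+------
Wrong timezone | Sam  
Wrong total    | NULL 
Timeout error  | Dana 
Crash on save  | Sam  
Memory leak    | Alice


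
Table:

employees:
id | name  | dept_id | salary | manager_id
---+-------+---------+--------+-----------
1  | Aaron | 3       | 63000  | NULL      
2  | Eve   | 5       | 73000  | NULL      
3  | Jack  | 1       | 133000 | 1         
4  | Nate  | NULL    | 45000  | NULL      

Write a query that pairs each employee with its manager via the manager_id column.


This is a self-join: employees is joined to a second copy of itself, matching each row's manager_id to another row's id. Use LEFT JOIN so rows with manager_id=NULL are kept.
  - employee 1 (Aaron): manager_id=NULL -> NULL
  - employee 2 (Eve): manager_id=NULL -> NULL
  - employee 3 (Jack): manager_id=1 -> Aaron
  - employee 4 (Nate): manager_id=NULL -> NULL

SQL:
SELECT a.name AS item, b.name AS manager
FROM employees a
LEFT JOIN employees b ON a.manager_id = b.id

Result:
item  | manager
------+--------
Aaron | NULL   
Eve   | NULL   
Jack  | Aaron  
Nate  | NULL   


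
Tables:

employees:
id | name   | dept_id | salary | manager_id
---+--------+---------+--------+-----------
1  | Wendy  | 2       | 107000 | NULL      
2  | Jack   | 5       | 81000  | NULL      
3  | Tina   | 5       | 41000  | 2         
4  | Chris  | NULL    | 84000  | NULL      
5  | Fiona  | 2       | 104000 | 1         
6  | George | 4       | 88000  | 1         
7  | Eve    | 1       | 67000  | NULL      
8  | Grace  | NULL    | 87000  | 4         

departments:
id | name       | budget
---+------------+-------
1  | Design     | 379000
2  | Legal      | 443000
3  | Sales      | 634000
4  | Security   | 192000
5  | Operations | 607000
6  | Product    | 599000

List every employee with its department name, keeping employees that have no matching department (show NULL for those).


LEFT JOIN keeps every row from employees (the left table); where dept_id has no match in departments, the department columns become NULL. Walk through each employee:
  - employee 1 (Wendy): dept_id=2 -> matches Legal
  - employee 2 (Jack): dept_id=5 -> matches Operations
  - employee 3 (Tina): dept_id=5 -> matches Operations
  - employee 4 (Chris): dept_id=NULL, no match -> kept with NULL
  - employee 5 (Fiona): dept_id=2 -> matches Legal
  - employee 6 (George): dept_id=4 -> matches Security
  - employee 7 (Eve): dept_id=1 -> matches Design
  - employee 8 (Grace): dept_id=NULL, no match -> kept with NULL
All 8 rows appear; 2 have NULL department.

SQL:
SELECT a.name, b.name AS department
FROM employees a
LEFT JOIN departments b ON a.dept_id = b.id

Result:
name   | department
-------+-----------
Wendy  | Legal     
Jack   | Operations
Tina   | Operations
Chris  | NULL      
Fiona  | Legal     
George | Security  
Eve    | Design    
Grace  | NULL      
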